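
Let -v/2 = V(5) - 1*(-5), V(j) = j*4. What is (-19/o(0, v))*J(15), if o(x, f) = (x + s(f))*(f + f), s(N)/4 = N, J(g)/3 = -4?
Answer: 57/5000 ≈ 0.011400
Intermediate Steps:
J(g) = -12 (J(g) = 3*(-4) = -12)
s(N) = 4*N
V(j) = 4*j
v = -50 (v = -2*(4*5 - 1*(-5)) = -2*(20 + 5) = -2*25 = -50)
o(x, f) = 2*f*(x + 4*f) (o(x, f) = (x + 4*f)*(f + f) = (x + 4*f)*(2*f) = 2*f*(x + 4*f))
(-19/o(0, v))*J(15) = -19*(-1/(100*(0 + 4*(-50))))*(-12) = -19*(-1/(100*(0 - 200)))*(-12) = -19/(2*(-50)*(-200))*(-12) = -19/20000*(-12) = 57/5000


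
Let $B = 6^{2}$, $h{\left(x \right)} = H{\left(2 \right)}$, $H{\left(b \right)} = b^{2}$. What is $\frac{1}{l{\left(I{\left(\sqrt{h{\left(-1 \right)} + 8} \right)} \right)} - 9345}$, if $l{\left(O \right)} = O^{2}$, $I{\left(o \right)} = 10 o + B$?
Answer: $- \frac{761}{4520889} - \frac{160 \sqrt{3}}{4520889} \approx -0.00022963$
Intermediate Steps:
$h{\left(x \right)} = 4$ ($h{\left(x \right)} = 2^{2} = 4$)
$B = 36$
$I{\left(o \right)} = 36 + 10 o$ ($I{\left(o \right)} = 10 o + 36 = 36 + 10 o$)
$\frac{1}{l{\left(I{\left(\sqrt{h{\left(-1 \right)} + 8} \right)} \right)} - 9345} = \frac{1}{\left(36 + 10 \sqrt{4 + 8}\right)^{2} - 9345} = \frac{1}{\left(36 + 10 \sqrt{12}\right)^{2} - 9345} = \frac{1}{\left(36 + 10 \cdot 2 \sqrt{3}\right)^{2} - 9345} = \frac{1}{\left(36 + 20 \sqrt{3}\right)^{2} - 9345} = \frac{1}{-9345 + \left(36 + 20 \sqrt{3}\right)^{2}}$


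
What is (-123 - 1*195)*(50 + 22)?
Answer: -22896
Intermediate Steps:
(-123 - 1*195)*(50 + 22) = (-123 - 195)*72 = -318*72 = -22896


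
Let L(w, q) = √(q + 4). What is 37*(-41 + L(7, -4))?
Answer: -1517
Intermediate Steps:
L(w, q) = √(4 + q)
37*(-41 + L(7, -4)) = 37*(-41 + √(4 - 4)) = 37*(-41 + √0) = 37*(-41 + 0) = 37*(-41) = -1517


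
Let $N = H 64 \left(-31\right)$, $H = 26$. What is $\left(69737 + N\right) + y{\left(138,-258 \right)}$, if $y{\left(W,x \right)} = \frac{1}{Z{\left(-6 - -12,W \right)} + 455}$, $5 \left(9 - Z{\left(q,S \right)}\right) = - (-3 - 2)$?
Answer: $\frac{8404840}{463} \approx 18153.0$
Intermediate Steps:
$N = -51584$ ($N = 26 \cdot 64 \left(-31\right) = 1664 \left(-31\right) = -51584$)
$Z{\left(q,S \right)} = 8$ ($Z{\left(q,S \right)} = 9 - \frac{\left(-1\right) \left(-3 - 2\right)}{5} = 9 - \frac{\left(-1\right) \left(-5\right)}{5} = 9 - 1 = 8$)
$y{\left(W,x \right)} = \frac{1}{463}$ ($y{\left(W,x \right)} = \frac{1}{8 + 455} = \frac{1}{463}$)
$\left(69737 + N\right) + y{\left(138,-258 \right)} = \left(69737 - 51584\right) + \frac{1}{463} = 18153 + \frac{1}{463} = \frac{8404840}{463}$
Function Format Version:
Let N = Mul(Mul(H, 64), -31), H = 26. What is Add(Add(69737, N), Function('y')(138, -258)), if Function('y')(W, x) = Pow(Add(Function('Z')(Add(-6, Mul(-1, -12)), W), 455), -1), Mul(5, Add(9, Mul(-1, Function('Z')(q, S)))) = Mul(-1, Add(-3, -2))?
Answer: Rational(8404840, 463) ≈ 18153.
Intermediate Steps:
N = -51584 (N = Mul(Mul(26, 64), -31) = Mul(1664, -31) = -51584)
Function('Z')(q, S) = 8 (Function('Z')(q, S) = Add(9, Mul(Rational(-1, 5), Mul(-1, Add(-3, -2)))) = Add(9, Mul(Rational(-1, 5), Mul(-1, -5))) = Add(9, Mul(Rational(-1, 5), 5)) = Add(9, -1) = 8)
Function('y')(W, x) = Rational(1, 463) (Function('y')(W, x) = Pow(Add(8, 455), -1) = Pow(463, -1) = Rational(1, 463))
Add(Add(69737, N), Function('y')(138, -258)) = Add(Add(69737, -51584), Rational(1, 463)) = Add(18153, Rational(1, 463)) = Rational(8404840, 463)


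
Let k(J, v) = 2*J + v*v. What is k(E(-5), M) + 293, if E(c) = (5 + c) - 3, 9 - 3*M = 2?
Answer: 2632/9 ≈ 292.44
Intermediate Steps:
M = 7/3 (M = 3 - ⅓*2 = 3 - ⅔ = 7/3 ≈ 2.3333)
E(c) = 2 + c
k(J, v) = v² + 2*J (k(J, v) = 2*J + v² = v² + 2*J)
k(E(-5), M) + 293 = ((7/3)² + 2*(2 - 5)) + 293 = (49/9 + 2*(-3)) + 293 = (49/9 - 6) + 293 = -5/9 + 293 = 2632/9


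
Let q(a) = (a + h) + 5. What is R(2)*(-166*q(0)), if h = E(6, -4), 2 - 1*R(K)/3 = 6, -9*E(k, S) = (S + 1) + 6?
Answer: 9296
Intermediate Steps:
E(k, S) = -7/9 - S/9 (E(k, S) = -((S + 1) + 6)/9 = -((1 + S) + 6)/9 = -(7 + S)/9 = -7/9 - S/9)
R(K) = -12 (R(K) = 6 - 3*6 = 6 - 18 = -12)
h = -⅓ (h = -7/9 - ⅑*(-4) = -7/9 + 4/9 = -⅓ ≈ -0.33333)
q(a) = 14/3 + a (q(a) = (a - ⅓) + 5 = (-⅓ + a) + 5 = 14/3 + a)
R(2)*(-166*q(0)) = -(-1992)*(14/3 + 0) = -(-1992)*14/3 = -12*(-2324/3) = 9296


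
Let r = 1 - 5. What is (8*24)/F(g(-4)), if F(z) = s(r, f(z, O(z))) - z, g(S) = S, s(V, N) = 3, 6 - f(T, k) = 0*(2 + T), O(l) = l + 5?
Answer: 192/7 ≈ 27.429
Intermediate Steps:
O(l) = 5 + l
f(T, k) = 6 (f(T, k) = 6 - 0*(2 + T) = 6 - 1*0 = 6 + 0 = 6)
r = -4
F(z) = 3 - z
(8*24)/F(g(-4)) = (8*24)/(3 - 1*(-4)) = 192/(3 + 4) = 192/7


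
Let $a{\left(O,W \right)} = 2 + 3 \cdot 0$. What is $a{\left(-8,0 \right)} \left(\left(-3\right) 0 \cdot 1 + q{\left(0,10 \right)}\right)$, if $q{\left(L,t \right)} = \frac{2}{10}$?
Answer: $\frac{2}{5} \approx 0.4$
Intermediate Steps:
$q{\left(L,t \right)} = \frac{1}{5}$ ($q{\left(L,t \right)} = 2 \cdot \frac{1}{10} = \frac{1}{5}$)
$a{\left(O,W \right)} = 2$ ($a{\left(O,W \right)} = 2 + 0 = 2$)
$a{\left(-8,0 \right)} \left(\left(-3\right) 0 \cdot 1 + q{\left(0,10 \right)}\right) = 2 \left(\left(-3\right) 0 \cdot 1 + \frac{1}{5}\right) = 2 \left(0 \cdot 1 + \frac{1}{5}\right) = 2 \left(0 + \frac{1}{5}\right) = 2 \cdot \frac{1}{5} = \frac{2}{5}$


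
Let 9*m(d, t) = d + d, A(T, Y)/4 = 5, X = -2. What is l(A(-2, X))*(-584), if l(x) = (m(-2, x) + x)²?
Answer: -18089984/81 ≈ -2.2333e+5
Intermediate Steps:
A(T, Y) = 20 (A(T, Y) = 4*5 = 20)
m(d, t) = 2*d/9 (m(d, t) = (d + d)/9 = (2*d)/9 = 2*d/9)
l(x) = (-4/9 + x)² (l(x) = ((2/9)*(-2) + x)² = (-4/9 + x)²)
l(A(-2, X))*(-584) = ((-4 + 9*20)²/81)*(-584) = ((-4 + 180)²/81)*(-584) = ((1/81)*176²)*(-584) = ((1/81)*30976)*(-584) = (30976/81)*(-584) = -18089984/81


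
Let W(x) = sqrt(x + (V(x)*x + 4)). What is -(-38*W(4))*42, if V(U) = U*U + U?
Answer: 3192*sqrt(22) ≈ 14972.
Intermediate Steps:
V(U) = U + U**2 (V(U) = U**2 + U = U + U**2)
W(x) = sqrt(4 + x + x**2*(1 + x)) (W(x) = sqrt(x + ((x*(1 + x))*x + 4)) = sqrt(x + (x**2*(1 + x) + 4)) = sqrt(x + (4 + x**2*(1 + x))) = sqrt(4 + x + x**2*(1 + x)))
-(-38*W(4))*42 = -(-38*sqrt(4 + 4 + 4**2*(1 + 4)))*42 = -(-38*sqrt(4 + 4 + 16*5))*42 = -(-38*sqrt(4 + 4 + 80))*42 = -(-76*sqrt(22))*42 = -(-3192)*sqrt(22) = 3192*sqrt(22)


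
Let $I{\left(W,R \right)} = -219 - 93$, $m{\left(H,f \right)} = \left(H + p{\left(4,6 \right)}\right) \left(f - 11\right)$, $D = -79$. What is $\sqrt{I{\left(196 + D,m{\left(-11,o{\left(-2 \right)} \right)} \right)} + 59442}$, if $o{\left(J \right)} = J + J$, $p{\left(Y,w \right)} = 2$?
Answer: $9 \sqrt{730} \approx 243.17$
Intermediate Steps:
$o{\left(J \right)} = 2 J$
$m{\left(H,f \right)} = \left(-11 + f\right) \left(2 + H\right)$ ($m{\left(H,f \right)} = \left(H + 2\right) \left(f - 11\right) = \left(2 + H\right) \left(-11 + f\right) = \left(-11 + f\right) \left(2 + H\right)$)
$I{\left(W,R \right)} = -312$
$\sqrt{I{\left(196 + D,m{\left(-11,o{\left(-2 \right)} \right)} \right)} + 59442} = \sqrt{-312 + 59442} = \sqrt{59130} = 9 \sqrt{730}$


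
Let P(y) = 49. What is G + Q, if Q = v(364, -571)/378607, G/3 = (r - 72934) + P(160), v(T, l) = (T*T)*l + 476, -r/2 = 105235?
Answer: -321916214195/378607 ≈ -8.5027e+5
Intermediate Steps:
r = -210470 (r = -2*105235 = -210470)
v(T, l) = 476 + l*T² (v(T, l) = T²*l + 476 = l*T² + 476 = 476 + l*T²)
G = -850065 (G = 3*((-210470 - 72934) + 49) = 3*(-283404 + 49) = 3*(-283355) = -850065)
Q = -75654740/378607 (Q = (476 - 571*364²)/378607 = (476 - 571*132496)*(1/378607) = (476 - 75655216)*(1/378607) = -75654740*1/378607 = -75654740/378607 ≈ -199.82)
G + Q = -850065 - 75654740/378607 = -321916214195/378607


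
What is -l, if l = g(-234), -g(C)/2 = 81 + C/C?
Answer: 164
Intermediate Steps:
g(C) = -164 (g(C) = -2*(81 + C/C) = -2*(81 + 1) = -2*82 = -164)
l = -164
-l = -1*(-164) = 164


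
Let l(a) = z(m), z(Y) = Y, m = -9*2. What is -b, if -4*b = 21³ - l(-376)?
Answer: 9279/4 ≈ 2319.8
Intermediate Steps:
m = -18
l(a) = -18
b = -9279/4 (b = -(21³ - 1*(-18))/4 = -(9261 + 18)/4 = -¼*9279 = -9279/4 ≈ -2319.8)
-b = -1*(-9279/4) = 9279/4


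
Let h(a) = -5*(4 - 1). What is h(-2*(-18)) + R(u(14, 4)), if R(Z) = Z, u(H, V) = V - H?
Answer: -25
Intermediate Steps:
h(a) = -15 (h(a) = -5*3 = -15)
h(-2*(-18)) + R(u(14, 4)) = -15 + (4 - 1*14) = -15 + (4 - 14) = -15 - 10 = -25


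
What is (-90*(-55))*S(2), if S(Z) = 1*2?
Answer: 9900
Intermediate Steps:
S(Z) = 2
(-90*(-55))*S(2) = -90*(-55)*2 = 4950*2 = 9900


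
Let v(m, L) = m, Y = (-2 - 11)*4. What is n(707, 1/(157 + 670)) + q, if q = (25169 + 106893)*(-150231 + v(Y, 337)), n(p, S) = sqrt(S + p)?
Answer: -19846673546 + sqrt(483538630)/827 ≈ -1.9847e+10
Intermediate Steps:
Y = -52 (Y = -13*4 = -52)
q = -19846673546 (q = (25169 + 106893)*(-150231 - 52) = 132062*(-150283) = -19846673546)
n(707, 1/(157 + 670)) + q = sqrt(1/(157 + 670) + 707) - 19846673546 = sqrt(1/827 + 707) - 19846673546 = sqrt(584690/827) - 19846673546 = sqrt(483538630)/827 - 19846673546 = -19846673546 + sqrt(483538630)/827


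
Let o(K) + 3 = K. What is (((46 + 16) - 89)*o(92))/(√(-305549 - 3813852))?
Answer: 2403*I*√4119401/4119401 ≈ 1.184*I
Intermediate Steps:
o(K) = -3 + K
(((46 + 16) - 89)*o(92))/(√(-305549 - 3813852)) = (((46 + 16) - 89)*(-3 + 92))/(√(-305549 - 3813852)) = ((62 - 89)*89)/(√(-4119401)) = (-27*89)/((I*√4119401)) = -(-2403)*I*√4119401/4119401 = 2403*I*√4119401/4119401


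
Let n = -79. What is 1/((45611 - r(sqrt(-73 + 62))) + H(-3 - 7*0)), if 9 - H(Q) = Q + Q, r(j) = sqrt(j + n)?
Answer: 1/(45626 - sqrt(-79 + I*sqrt(11))) ≈ 2.1917e-5 + 4.27e-9*I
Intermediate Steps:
r(j) = sqrt(-79 + j) (r(j) = sqrt(j - 79) = sqrt(-79 + j))
H(Q) = 9 - 2*Q (H(Q) = 9 - (Q + Q) = 9 - 2*Q)
1/((45611 - r(sqrt(-73 + 62))) + H(-3 - 7*0)) = 1/((45611 - sqrt(-79 + sqrt(-73 + 62))) + (9 - 2*(-3 - 7*0))) = 1/((45611 - sqrt(-79 + sqrt(-11))) + (9 - 2*(-3 + 0))) = 1/((45611 - sqrt(-79 + I*sqrt(11))) + (9 - 2*(-3))) = 1/((45611 - sqrt(-79 + I*sqrt(11))) + (9 + 6)) = 1/((45611 - sqrt(-79 + I*sqrt(11))) + 15) = 1/(45626 - sqrt(-79 + I*sqrt(11)))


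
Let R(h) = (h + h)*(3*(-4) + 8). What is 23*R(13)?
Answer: -2392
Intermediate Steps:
R(h) = -8*h (R(h) = (2*h)*(-12 + 8) = (2*h)*(-4) = -8*h)
23*R(13) = 23*(-8*13) = 23*(-104) = -2392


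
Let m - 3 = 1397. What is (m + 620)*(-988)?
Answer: -1995760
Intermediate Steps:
m = 1400 (m = 3 + 1397 = 1400)
(m + 620)*(-988) = (1400 + 620)*(-988) = 2020*(-988) = -1995760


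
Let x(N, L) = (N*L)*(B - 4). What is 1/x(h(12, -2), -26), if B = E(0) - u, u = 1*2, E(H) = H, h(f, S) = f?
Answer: 1/1872 ≈ 0.00053419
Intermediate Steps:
u = 2
B = -2 (B = 0 - 1*2 = 0 - 2 = -2)
x(N, L) = -6*L*N (x(N, L) = (N*L)*(-2 - 4) = (L*N)*(-6) = -6*L*N)
1/x(h(12, -2), -26) = 1/(-6*(-26)*12) = 1/1872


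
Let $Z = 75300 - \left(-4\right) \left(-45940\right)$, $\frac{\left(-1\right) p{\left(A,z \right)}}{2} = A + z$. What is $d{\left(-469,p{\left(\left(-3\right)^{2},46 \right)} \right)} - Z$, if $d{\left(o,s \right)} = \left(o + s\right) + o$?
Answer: $107412$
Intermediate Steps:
$p{\left(A,z \right)} = - 2 A - 2 z$ ($p{\left(A,z \right)} = - 2 \left(A + z\right) = - 2 A - 2 z$)
$Z = -108460$ ($Z = 75300 - 183760 = -108460$)
$d{\left(o,s \right)} = s + 2 o$
$d{\left(-469,p{\left(\left(-3\right)^{2},46 \right)} \right)} - Z = \left(\left(- 2 \left(-3\right)^{2} - 92\right) + 2 \left(-469\right)\right) - -108460 = \left(\left(\left(-2\right) 9 - 92\right) - 938\right) + 108460 = \left(\left(-18 - 92\right) - 938\right) + 108460 = \left(-110 - 938\right) + 108460 = -1048 + 108460 = 107412$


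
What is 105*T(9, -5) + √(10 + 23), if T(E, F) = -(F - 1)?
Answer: 630 + √33 ≈ 635.74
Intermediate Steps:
T(E, F) = 1 - F (T(E, F) = -(-1 + F) = 1 - F)
105*T(9, -5) + √(10 + 23) = 105*(1 - 1*(-5)) + √(10 + 23) = 105*(1 + 5) + √33 = 105*6 + √33 = 630 + √33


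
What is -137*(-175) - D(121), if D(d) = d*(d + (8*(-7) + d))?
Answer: 1469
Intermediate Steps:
D(d) = d*(-56 + 2*d) (D(d) = d*(d + (-56 + d)) = d*(-56 + 2*d))
-137*(-175) - D(121) = -137*(-175) - 2*121*(-28 + 121) = 23975 - 2*121*93 = 23975 - 1*22506 = 23975 - 22506 = 1469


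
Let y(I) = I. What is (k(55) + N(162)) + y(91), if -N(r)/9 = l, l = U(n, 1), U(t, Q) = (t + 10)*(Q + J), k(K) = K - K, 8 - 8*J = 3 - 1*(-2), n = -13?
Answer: 1025/8 ≈ 128.13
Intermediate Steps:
J = 3/8 (J = 1 - (3 - 1*(-2))/8 = 1 - (3 + 2)/8 = 1 - ⅛*5 = 1 - 5/8 = 3/8 ≈ 0.37500)
k(K) = 0
U(t, Q) = (10 + t)*(3/8 + Q) (U(t, Q) = (t + 10)*(Q + 3/8) = (10 + t)*(3/8 + Q))
l = -33/8 (l = 15/4 + 10*1 + (3/8)*(-13) + 1*(-13) = 15/4 + 10 - 39/8 - 13 = -33/8 ≈ -4.1250)
N(r) = 297/8 (N(r) = -9*(-33/8) = 297/8)
(k(55) + N(162)) + y(91) = (0 + 297/8) + 91 = 297/8 + 91 = 1025/8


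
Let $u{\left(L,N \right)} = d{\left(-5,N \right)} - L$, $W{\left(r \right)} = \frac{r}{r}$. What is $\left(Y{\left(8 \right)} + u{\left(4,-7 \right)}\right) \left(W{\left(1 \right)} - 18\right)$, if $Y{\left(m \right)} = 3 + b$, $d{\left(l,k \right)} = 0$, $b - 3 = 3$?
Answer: $-85$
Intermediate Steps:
$b = 6$ ($b = 3 + 3 = 6$)
$W{\left(r \right)} = 1$
$u{\left(L,N \right)} = - L$ ($u{\left(L,N \right)} = 0 - L = - L$)
$Y{\left(m \right)} = 9$ ($Y{\left(m \right)} = 3 + 6 = 9$)
$\left(Y{\left(8 \right)} + u{\left(4,-7 \right)}\right) \left(W{\left(1 \right)} - 18\right) = \left(9 - 4\right) \left(1 - 18\right) = \left(9 - 4\right) \left(-17\right) = 5 \left(-17\right) = -85$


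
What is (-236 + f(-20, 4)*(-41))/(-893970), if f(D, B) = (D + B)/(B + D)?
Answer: 277/893970 ≈ 0.00030985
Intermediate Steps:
f(D, B) = 1 (f(D, B) = (B + D)/(B + D) = 1)
(-236 + f(-20, 4)*(-41))/(-893970) = (-236 + 1*(-41))/(-893970) = (-236 - 41)*(-1/893970) = -277*(-1/893970) = 277/893970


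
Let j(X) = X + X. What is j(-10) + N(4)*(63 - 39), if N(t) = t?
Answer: 76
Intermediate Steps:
j(X) = 2*X
j(-10) + N(4)*(63 - 39) = 2*(-10) + 4*(63 - 39) = -20 + 4*24 = -20 + 96 = 76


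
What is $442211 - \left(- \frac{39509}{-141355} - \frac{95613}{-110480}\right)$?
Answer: $\frac{1381189452490893}{3123380080} \approx 4.4221 \cdot 10^{5}$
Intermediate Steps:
$442211 - \left(- \frac{39509}{-141355} - \frac{95613}{-110480}\right) = 442211 - \left(\left(-39509\right) \left(- \frac{1}{141355}\right) - - \frac{95613}{110480}\right) = 442211 - \left(\frac{39509}{141355} + \frac{95613}{110480}\right) = 442211 - \frac{3576065987}{3123380080} = \frac{1381189452490893}{3123380080}$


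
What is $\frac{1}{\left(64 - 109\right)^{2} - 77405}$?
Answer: $- \frac{1}{75380} \approx -1.3266 \cdot 10^{-5}$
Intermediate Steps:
$\frac{1}{\left(64 - 109\right)^{2} - 77405} = \frac{1}{\left(-45\right)^{2} - 77405} = \frac{1}{2025 - 77405} = \frac{1}{-75380} = - \frac{1}{75380}$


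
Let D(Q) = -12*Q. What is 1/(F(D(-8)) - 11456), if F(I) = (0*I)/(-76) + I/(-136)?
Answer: -17/194764 ≈ -8.7285e-5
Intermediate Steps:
F(I) = -I/136 (F(I) = 0*(-1/76) + I*(-1/136) = 0 - I/136 = -I/136)
1/(F(D(-8)) - 11456) = 1/(-(-3)*(-8)/34 - 11456) = 1/(-1/136*96 - 11456) = 1/(-12/17 - 11456) = 1/(-194764/17) = -17/194764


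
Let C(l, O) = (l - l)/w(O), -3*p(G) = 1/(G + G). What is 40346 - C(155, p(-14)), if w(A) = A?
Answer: 40346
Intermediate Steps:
p(G) = -1/(6*G) (p(G) = -1/(3*(G + G)) = -1/(2*G)/3 = -1/(6*G))
C(l, O) = 0 (C(l, O) = (l - l)/O = 0/O = 0)
40346 - C(155, p(-14)) = 40346 - 1*0 = 40346 + 0 = 40346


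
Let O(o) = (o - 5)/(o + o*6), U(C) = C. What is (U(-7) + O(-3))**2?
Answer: 19321/441 ≈ 43.812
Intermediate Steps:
O(o) = (-5 + o)/(7*o) (O(o) = (-5 + o)/(o + 6*o) = (-5 + o)/((7*o)) = (-5 + o)*(1/(7*o)) = (-5 + o)/(7*o))
(U(-7) + O(-3))**2 = (-7 + (1/7)*(-5 - 3)/(-3))**2 = (-7 + (1/7)*(-1/3)*(-8))**2 = (-7 + 8/21)**2 = (-139/21)**2 = 19321/441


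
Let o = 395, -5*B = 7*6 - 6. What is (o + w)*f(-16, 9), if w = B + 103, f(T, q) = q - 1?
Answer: 19632/5 ≈ 3926.4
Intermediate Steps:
f(T, q) = -1 + q
B = -36/5 (B = -(7*6 - 6)/5 = -(42 - 6)/5 = -1/5*36 = -36/5 ≈ -7.2000)
w = 479/5 (w = -36/5 + 103 = 479/5 ≈ 95.800)
(o + w)*f(-16, 9) = (395 + 479/5)*(-1 + 9) = (2454/5)*8 = 19632/5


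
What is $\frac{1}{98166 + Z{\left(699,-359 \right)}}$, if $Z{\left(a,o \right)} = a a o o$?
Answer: $\frac{1}{62971483647} \approx 1.588 \cdot 10^{-11}$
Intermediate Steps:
$Z{\left(a,o \right)} = a^{2} o^{2}$ ($Z{\left(a,o \right)} = a^{2} o o = o a^{2} o = a^{2} o^{2}$)
$\frac{1}{98166 + Z{\left(699,-359 \right)}} = \frac{1}{98166 + 699^{2} \left(-359\right)^{2}} = \frac{1}{98166 + 488601 \cdot 128881} = \frac{1}{98166 + 62971385481} = \frac{1}{62971483647}$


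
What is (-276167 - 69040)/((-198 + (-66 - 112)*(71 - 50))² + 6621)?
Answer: -115069/5166239 ≈ -0.022273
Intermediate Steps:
(-276167 - 69040)/((-198 + (-66 - 112)*(71 - 50))² + 6621) = -345207/((-198 - 178*21)² + 6621) = -345207/((-198 - 3738)² + 6621) = -345207/((-3936)² + 6621) = -345207/(15492096 + 6621) = -345207/15498717 = -345207*1/15498717 = -115069/5166239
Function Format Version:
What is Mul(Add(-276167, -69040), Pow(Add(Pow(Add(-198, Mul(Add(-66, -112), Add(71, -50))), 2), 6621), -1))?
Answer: Rational(-115069, 5166239) ≈ -0.022273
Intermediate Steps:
Mul(Add(-276167, -69040), Pow(Add(Pow(Add(-198, Mul(Add(-66, -112), Add(71, -50))), 2), 6621), -1)) = Mul(-345207, Pow(Add(Pow(Add(-198, Mul(-178, 21)), 2), 6621), -1)) = Mul(-345207, Pow(Add(Pow(Add(-198, -3738), 2), 6621), -1)) = Mul(-345207, Pow(Add(Pow(-3936, 2), 6621), -1)) = Mul(-345207, Pow(Add(15492096, 6621), -1)) = Mul(-345207, Pow(15498717, -1)) = Mul(-345207, Rational(1, 15498717)) = Rational(-115069, 5166239)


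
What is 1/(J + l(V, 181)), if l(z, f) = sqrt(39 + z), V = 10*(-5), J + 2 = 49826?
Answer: 49824/2482430987 - I*sqrt(11)/2482430987 ≈ 2.0071e-5 - 1.336e-9*I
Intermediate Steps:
J = 49824 (J = -2 + 49826 = 49824)
V = -50
1/(J + l(V, 181)) = 1/(49824 + sqrt(39 - 50)) = 1/(49824 + sqrt(-11)) = 1/(49824 + I*sqrt(11))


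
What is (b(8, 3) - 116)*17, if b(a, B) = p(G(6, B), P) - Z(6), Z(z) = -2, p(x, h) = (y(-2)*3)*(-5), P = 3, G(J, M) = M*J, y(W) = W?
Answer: -1428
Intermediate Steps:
G(J, M) = J*M
p(x, h) = 30 (p(x, h) = -2*3*(-5) = -6*(-5) = 30)
b(a, B) = 32 (b(a, B) = 30 - 1*(-2) = 30 + 2 = 32)
(b(8, 3) - 116)*17 = (32 - 116)*17 = -84*17 = -1428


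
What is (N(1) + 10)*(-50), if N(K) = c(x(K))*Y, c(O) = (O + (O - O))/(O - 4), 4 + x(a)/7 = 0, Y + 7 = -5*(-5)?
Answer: -2575/2 ≈ -1287.5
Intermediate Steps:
Y = 18 (Y = -7 - 5*(-5) = -7 + 25 = 18)
x(a) = -28 (x(a) = -28 + 7*0 = -28 + 0 = -28)
c(O) = O/(-4 + O) (c(O) = (O + 0)/(-4 + O) = O/(-4 + O))
N(K) = 63/4 (N(K) = -28/(-4 - 28)*18 = -28/(-32)*18 = -28*(-1/32)*18 = (7/8)*18 = 63/4)
(N(1) + 10)*(-50) = (63/4 + 10)*(-50) = (103/4)*(-50) = -2575/2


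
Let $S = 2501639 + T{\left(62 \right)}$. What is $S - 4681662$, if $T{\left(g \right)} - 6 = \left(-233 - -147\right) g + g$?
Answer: $-2185287$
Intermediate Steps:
$T{\left(g \right)} = 6 - 85 g$ ($T{\left(g \right)} = 6 + \left(\left(-233 - -147\right) g + g\right) = 6 + \left(\left(-233 + 147\right) g + g\right) = 6 + \left(- 86 g + g\right) = 6 - 85 g$)
$S = 2496375$ ($S = 2501639 + \left(6 - 5270\right) = 2501639 - 5264 = 2496375$)
$S - 4681662 = 2496375 - 4681662 = -2185287$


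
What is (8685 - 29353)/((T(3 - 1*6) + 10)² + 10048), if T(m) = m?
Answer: -20668/10097 ≈ -2.0469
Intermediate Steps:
(8685 - 29353)/((T(3 - 1*6) + 10)² + 10048) = (8685 - 29353)/(((3 - 1*6) + 10)² + 10048) = -20668/(((3 - 6) + 10)² + 10048) = -20668/((-3 + 10)² + 10048) = -20668/(7² + 10048) = -20668/(49 + 10048) = -20668/10097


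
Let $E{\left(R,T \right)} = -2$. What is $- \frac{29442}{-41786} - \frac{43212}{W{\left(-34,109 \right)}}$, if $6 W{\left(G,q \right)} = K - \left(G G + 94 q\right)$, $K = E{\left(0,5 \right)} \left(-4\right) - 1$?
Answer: $\frac{5584715691}{238075735} \approx 23.458$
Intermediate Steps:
$K = 7$ ($K = \left(-2\right) \left(-4\right) - 1 = 8 - 1 = 7$)
$W{\left(G,q \right)} = \frac{7}{6} - \frac{47 q}{3} - \frac{G^{2}}{6}$ ($W{\left(G,q \right)} = \frac{7 - \left(G G + 94 q\right)}{6} = \frac{7 - \left(G^{2} + 94 q\right)}{6} = \frac{7 - G^{2} - 94 q}{6} = \frac{7}{6} - \frac{47 q}{3} - \frac{G^{2}}{6}$)
$- \frac{29442}{-41786} - \frac{43212}{W{\left(-34,109 \right)}} = - \frac{29442}{-41786} - \frac{43212}{\frac{7}{6} - \frac{5123}{3} - \frac{\left(-34\right)^{2}}{6}} = \left(-29442\right) \left(- \frac{1}{41786}\right) - \frac{43212}{\frac{7}{6} - \frac{5123}{3} - \frac{578}{3}} = \frac{14721}{20893} - \frac{43212}{\frac{7}{6} - \frac{5123}{3} - \frac{578}{3}} = \frac{14721}{20893} - \frac{43212}{- \frac{11395}{6}} = \frac{14721}{20893} - - \frac{259272}{11395} = \frac{14721}{20893} + \frac{259272}{11395} = \frac{5584715691}{238075735}$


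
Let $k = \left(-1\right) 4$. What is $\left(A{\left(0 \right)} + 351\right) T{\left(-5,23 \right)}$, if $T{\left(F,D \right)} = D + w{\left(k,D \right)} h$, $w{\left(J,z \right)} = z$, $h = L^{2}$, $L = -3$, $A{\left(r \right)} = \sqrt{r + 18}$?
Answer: $80730 + 690 \sqrt{2} \approx 81706.0$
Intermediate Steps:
$A{\left(r \right)} = \sqrt{18 + r}$
$k = -4$
$h = 9$ ($h = \left(-3\right)^{2} = 9$)
$T{\left(F,D \right)} = 10 D$ ($T{\left(F,D \right)} = D + D 9 = D + 9 D = 10 D$)
$\left(A{\left(0 \right)} + 351\right) T{\left(-5,23 \right)} = \left(\sqrt{18 + 0} + 351\right) 10 \cdot 23 = \left(\sqrt{18} + 351\right) 230 = \left(3 \sqrt{2} + 351\right) 230 = \left(351 + 3 \sqrt{2}\right) 230 = 80730 + 690 \sqrt{2}$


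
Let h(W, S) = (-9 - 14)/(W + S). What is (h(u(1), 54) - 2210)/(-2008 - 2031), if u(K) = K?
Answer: 121573/222145 ≈ 0.54727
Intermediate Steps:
h(W, S) = -23/(S + W)
(h(u(1), 54) - 2210)/(-2008 - 2031) = (-23/(54 + 1) - 2210)/(-2008 - 2031) = (-23/55 - 2210)/(-4039) = (-23*1/55 - 2210)*(-1/4039) = (-23/55 - 2210)*(-1/4039) = -121573/55*(-1/4039) = 121573/222145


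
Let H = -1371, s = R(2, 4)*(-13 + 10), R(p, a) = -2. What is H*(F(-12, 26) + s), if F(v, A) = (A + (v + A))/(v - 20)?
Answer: -26049/4 ≈ -6512.3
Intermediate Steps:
F(v, A) = (v + 2*A)/(-20 + v) (F(v, A) = (A + (A + v))/(-20 + v) = (v + 2*A)/(-20 + v))
s = 6 (s = -2*(-13 + 10) = -2*(-3) = 6)
H*(F(-12, 26) + s) = -1371*((-12 + 2*26)/(-20 - 12) + 6) = -1371*((-12 + 52)/(-32) + 6) = -1371*(-1/32*40 + 6) = -1371*(-5/4 + 6) = -1371*19/4 = -26049/4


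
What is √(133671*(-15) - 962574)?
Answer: I*√2967639 ≈ 1722.7*I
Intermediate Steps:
√(133671*(-15) - 962574) = √(-2005065 - 962574) = √(-2967639) = I*√2967639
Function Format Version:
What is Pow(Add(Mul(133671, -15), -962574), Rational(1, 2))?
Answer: Mul(I, Pow(2967639, Rational(1, 2))) ≈ Mul(1722.7, I)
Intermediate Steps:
Pow(Add(Mul(133671, -15), -962574), Rational(1, 2)) = Pow(Add(-2005065, -962574), Rational(1, 2)) = Pow(-2967639, Rational(1, 2)) = Mul(I, Pow(2967639, Rational(1, 2)))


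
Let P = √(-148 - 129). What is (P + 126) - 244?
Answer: -118 + I*√277 ≈ -118.0 + 16.643*I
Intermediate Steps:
P = I*√277 (P = √(-277) = I*√277 ≈ 16.643*I)
(P + 126) - 244 = (I*√277 + 126) - 244 = (126 + I*√277) - 244 = -118 + I*√277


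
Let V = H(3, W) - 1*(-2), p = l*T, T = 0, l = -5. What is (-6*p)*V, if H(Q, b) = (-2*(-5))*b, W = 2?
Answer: 0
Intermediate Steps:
H(Q, b) = 10*b
p = 0 (p = -5*0 = 0)
V = 22 (V = 10*2 - 1*(-2) = 20 + 2 = 22)
(-6*p)*V = -6*0*22 = 0*22 = 0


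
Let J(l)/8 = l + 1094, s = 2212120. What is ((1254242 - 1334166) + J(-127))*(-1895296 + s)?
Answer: -22870890912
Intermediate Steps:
J(l) = 8752 + 8*l (J(l) = 8*(l + 1094) = 8*(1094 + l) = 8752 + 8*l)
((1254242 - 1334166) + J(-127))*(-1895296 + s) = ((1254242 - 1334166) + (8752 + 8*(-127)))*(-1895296 + 2212120) = (-79924 + (8752 - 1016))*316824 = (-79924 + 7736)*316824 = -72188*316824 = -22870890912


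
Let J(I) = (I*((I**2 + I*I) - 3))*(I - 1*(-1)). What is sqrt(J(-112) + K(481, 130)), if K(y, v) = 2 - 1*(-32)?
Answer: sqrt(311856754) ≈ 17659.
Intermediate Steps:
J(I) = I*(1 + I)*(-3 + 2*I**2) (J(I) = (I*((I**2 + I**2) - 3))*(I + 1) = (I*(2*I**2 - 3))*(1 + I) = (I*(-3 + 2*I**2))*(1 + I) = I*(1 + I)*(-3 + 2*I**2))
K(y, v) = 34 (K(y, v) = 2 + 32 = 34)
sqrt(J(-112) + K(481, 130)) = sqrt(-112*(-3 - 3*(-112) + 2*(-112)**2 + 2*(-112)**3) + 34) = sqrt(-112*(-3 + 336 + 2*12544 + 2*(-1404928)) + 34) = sqrt(-112*(-3 + 336 + 25088 - 2809856) + 34) = sqrt(-112*(-2784435) + 34) = sqrt(311856720 + 34) = sqrt(311856754)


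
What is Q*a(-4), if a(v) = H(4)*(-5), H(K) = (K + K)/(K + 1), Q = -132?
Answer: 1056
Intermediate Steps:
H(K) = 2*K/(1 + K) (H(K) = (2*K)/(1 + K) = 2*K/(1 + K))
a(v) = -8 (a(v) = (2*4/(1 + 4))*(-5) = (2*4/5)*(-5) = (2*4*(⅕))*(-5) = (8/5)*(-5) = -8)
Q*a(-4) = -132*(-8) = 1056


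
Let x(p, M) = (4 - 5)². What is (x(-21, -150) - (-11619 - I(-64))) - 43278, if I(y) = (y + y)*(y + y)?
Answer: -15274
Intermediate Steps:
I(y) = 4*y² (I(y) = (2*y)*(2*y) = 4*y²)
x(p, M) = 1 (x(p, M) = (-1)² = 1)
(x(-21, -150) - (-11619 - I(-64))) - 43278 = (1 - (-11619 - 4*(-64)²)) - 43278 = (1 - (-11619 - 4*4096)) - 43278 = (1 - (-11619 - 1*16384)) - 43278 = (1 - (-11619 - 16384)) - 43278 = (1 - 1*(-28003)) - 43278 = (1 + 28003) - 43278 = 28004 - 43278 = -15274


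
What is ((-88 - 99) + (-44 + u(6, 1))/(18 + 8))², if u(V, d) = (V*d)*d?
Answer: 6002500/169 ≈ 35518.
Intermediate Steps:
u(V, d) = V*d²
((-88 - 99) + (-44 + u(6, 1))/(18 + 8))² = ((-88 - 99) + (-44 + 6*1²)/(18 + 8))² = (-187 + (-44 + 6*1)/26)² = (-187 + (-44 + 6)*(1/26))² = (-187 - 38*1/26)² = (-187 - 19/13)² = (-2450/13)² = 6002500/169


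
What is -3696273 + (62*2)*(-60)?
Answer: -3703713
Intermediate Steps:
-3696273 + (62*2)*(-60) = -3696273 + 124*(-60) = -3696273 - 7440 = -3703713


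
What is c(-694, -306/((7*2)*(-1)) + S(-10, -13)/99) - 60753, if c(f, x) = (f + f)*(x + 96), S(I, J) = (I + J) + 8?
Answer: -51773663/231 ≈ -2.2413e+5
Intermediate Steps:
S(I, J) = 8 + I + J
c(f, x) = 2*f*(96 + x) (c(f, x) = (2*f)*(96 + x) = 2*f*(96 + x))
c(-694, -306/((7*2)*(-1)) + S(-10, -13)/99) - 60753 = 2*(-694)*(96 + (-306/((7*2)*(-1)) + (8 - 10 - 13)/99)) - 60753 = 2*(-694)*(96 + (-306/(14*(-1)) - 15*1/99)) - 60753 = 2*(-694)*(96 + (-306/(-14) - 5/33)) - 60753 = 2*(-694)*(96 + (-306*(-1/14) - 5/33)) - 60753 = 2*(-694)*(96 + (153/7 - 5/33)) - 60753 = 2*(-694)*(96 + 5014/231) - 60753 = 2*(-694)*(27190/231) - 60753 = -37739720/231 - 60753 = -51773663/231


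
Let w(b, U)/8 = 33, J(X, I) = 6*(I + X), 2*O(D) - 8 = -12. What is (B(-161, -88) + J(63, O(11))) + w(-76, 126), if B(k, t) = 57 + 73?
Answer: 760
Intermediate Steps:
B(k, t) = 130
O(D) = -2 (O(D) = 4 + (1/2)*(-12) = 4 - 6 = -2)
J(X, I) = 6*I + 6*X
w(b, U) = 264 (w(b, U) = 8*33 = 264)
(B(-161, -88) + J(63, O(11))) + w(-76, 126) = (130 + (6*(-2) + 6*63)) + 264 = (130 + (-12 + 378)) + 264 = (130 + 366) + 264 = 496 + 264 = 760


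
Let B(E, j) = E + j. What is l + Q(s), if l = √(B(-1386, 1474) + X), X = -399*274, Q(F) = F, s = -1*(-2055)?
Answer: 2055 + I*√109238 ≈ 2055.0 + 330.51*I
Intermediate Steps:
s = 2055
X = -109326
l = I*√109238 (l = √((-1386 + 1474) - 109326) = √(88 - 109326) = √(-109238) = I*√109238 ≈ 330.51*I)
l + Q(s) = I*√109238 + 2055 = 2055 + I*√109238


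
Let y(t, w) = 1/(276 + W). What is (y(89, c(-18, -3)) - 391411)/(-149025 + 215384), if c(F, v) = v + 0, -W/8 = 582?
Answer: -1714380181/290652420 ≈ -5.8984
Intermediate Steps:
W = -4656 (W = -8*582 = -4656)
c(F, v) = v
y(t, w) = -1/4380 (y(t, w) = 1/(276 - 4656) = 1/(-4380) = -1/4380)
(y(89, c(-18, -3)) - 391411)/(-149025 + 215384) = (-1/4380 - 391411)/(-149025 + 215384) = -1714380181/4380/66359 = -1714380181/4380*1/66359 = -1714380181/290652420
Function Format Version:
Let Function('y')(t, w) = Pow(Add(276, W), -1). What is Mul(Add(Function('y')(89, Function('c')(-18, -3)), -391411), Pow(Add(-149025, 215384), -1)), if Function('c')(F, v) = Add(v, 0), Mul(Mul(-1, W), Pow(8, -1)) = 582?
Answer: Rational(-1714380181, 290652420) ≈ -5.8984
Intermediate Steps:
W = -4656 (W = Mul(-8, 582) = -4656)
Function('c')(F, v) = v
Function('y')(t, w) = Rational(-1, 4380) (Function('y')(t, w) = Pow(Add(276, -4656), -1) = Pow(-4380, -1) = Rational(-1, 4380))
Mul(Add(Function('y')(89, Function('c')(-18, -3)), -391411), Pow(Add(-149025, 215384), -1)) = Mul(Add(Rational(-1, 4380), -391411), Pow(Add(-149025, 215384), -1)) = Mul(Rational(-1714380181, 4380), Pow(66359, -1)) = Mul(Rational(-1714380181, 4380), Rational(1, 66359)) = Rational(-1714380181, 290652420)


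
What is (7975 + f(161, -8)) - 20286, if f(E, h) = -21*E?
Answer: -15692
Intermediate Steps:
(7975 + f(161, -8)) - 20286 = (7975 - 21*161) - 20286 = (7975 - 3381) - 20286 = 4594 - 20286 = -15692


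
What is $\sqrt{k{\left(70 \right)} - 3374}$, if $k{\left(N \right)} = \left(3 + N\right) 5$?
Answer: $i \sqrt{3009} \approx 54.854 i$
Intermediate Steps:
$k{\left(N \right)} = 15 + 5 N$
$\sqrt{k{\left(70 \right)} - 3374} = \sqrt{\left(15 + 5 \cdot 70\right) - 3374} = \sqrt{\left(15 + 350\right) - 3374} = \sqrt{365 - 3374} = \sqrt{-3009} = i \sqrt{3009}$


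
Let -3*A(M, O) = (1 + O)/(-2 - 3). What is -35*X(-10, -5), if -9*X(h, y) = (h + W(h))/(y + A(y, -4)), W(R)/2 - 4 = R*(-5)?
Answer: -8575/117 ≈ -73.291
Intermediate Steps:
A(M, O) = 1/15 + O/15 (A(M, O) = -(1 + O)/(3*(-2 - 3)) = -(1 + O)/(3*(-5)) = -(1 + O)*(-1)/(3*5) = -(-⅕ - O/5)/3 = 1/15 + O/15)
W(R) = 8 - 10*R (W(R) = 8 + 2*(R*(-5)) = 8 + 2*(-5*R) = 8 - 10*R)
X(h, y) = -(8 - 9*h)/(9*(-⅕ + y)) (X(h, y) = -(h + (8 - 10*h))/(9*(y + (1/15 + (1/15)*(-4)))) = -(8 - 9*h)/(9*(y + (1/15 - 4/15))) = -(8 - 9*h)/(9*(y - ⅕)) = -(8 - 9*h)/(9*(-⅕ + y)))
-35*X(-10, -5) = -175*(-8 + 9*(-10))/(9*(-1 + 5*(-5))) = -175*(-8 - 90)/(9*(-1 - 25)) = -175*(-98)/(9*(-26)) = -175*(-1)*(-98)/(9*26) = -35*245/117 = -8575/117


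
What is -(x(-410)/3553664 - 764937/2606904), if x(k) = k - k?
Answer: 28331/96552 ≈ 0.29343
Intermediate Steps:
x(k) = 0
-(x(-410)/3553664 - 764937/2606904) = -(0/3553664 - 764937/2606904) = -(0*(1/3553664) - 764937*1/2606904) = -(0 - 28331/96552) = -1*(-28331/96552) = 28331/96552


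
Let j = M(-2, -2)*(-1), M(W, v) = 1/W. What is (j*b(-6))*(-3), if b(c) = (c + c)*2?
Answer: 36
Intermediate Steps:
b(c) = 4*c (b(c) = (2*c)*2 = 4*c)
j = 1/2 (j = -1/(-2) = -1/2*(-1) = 1/2 ≈ 0.50000)
(j*b(-6))*(-3) = ((4*(-6))/2)*(-3) = ((1/2)*(-24))*(-3) = -12*(-3) = 36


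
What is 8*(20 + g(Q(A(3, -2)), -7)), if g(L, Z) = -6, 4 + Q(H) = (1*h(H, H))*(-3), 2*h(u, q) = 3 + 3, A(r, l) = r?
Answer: 112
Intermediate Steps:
h(u, q) = 3 (h(u, q) = (3 + 3)/2 = (½)*6 = 3)
Q(H) = -13 (Q(H) = -4 + (1*3)*(-3) = -4 + 3*(-3) = -4 - 9 = -13)
8*(20 + g(Q(A(3, -2)), -7)) = 8*(20 - 6) = 8*14 = 112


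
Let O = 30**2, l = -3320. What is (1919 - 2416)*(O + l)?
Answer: 1202740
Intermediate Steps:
O = 900
(1919 - 2416)*(O + l) = (1919 - 2416)*(900 - 3320) = -497*(-2420) = 1202740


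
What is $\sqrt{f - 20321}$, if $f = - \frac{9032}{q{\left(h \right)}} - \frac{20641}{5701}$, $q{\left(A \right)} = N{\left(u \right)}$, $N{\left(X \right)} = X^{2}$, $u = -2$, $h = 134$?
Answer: $\frac{4 i \sqrt{45872925470}}{5701} \approx 150.28 i$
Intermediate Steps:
$q{\left(A \right)} = 4$ ($q{\left(A \right)} = \left(-2\right)^{2} = 4$)
$f = - \frac{12893499}{5701}$ ($f = - \frac{9032}{4} - \frac{20641}{5701} = \left(-9032\right) \frac{1}{4} - \frac{20641}{5701} = -2258 - \frac{20641}{5701} = - \frac{12893499}{5701} \approx -2261.6$)
$\sqrt{f - 20321} = \sqrt{- \frac{12893499}{5701} - 20321} = \sqrt{- \frac{128743520}{5701}} = \frac{4 i \sqrt{45872925470}}{5701}$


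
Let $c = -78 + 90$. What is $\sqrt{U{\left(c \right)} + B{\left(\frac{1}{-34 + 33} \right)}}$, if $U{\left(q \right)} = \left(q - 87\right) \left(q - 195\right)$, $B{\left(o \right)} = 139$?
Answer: $2 \sqrt{3466} \approx 117.75$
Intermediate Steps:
$c = 12$
$U{\left(q \right)} = \left(-195 + q\right) \left(-87 + q\right)$ ($U{\left(q \right)} = \left(-87 + q\right) \left(-195 + q\right) = \left(-195 + q\right) \left(-87 + q\right)$)
$\sqrt{U{\left(c \right)} + B{\left(\frac{1}{-34 + 33} \right)}} = \sqrt{\left(16965 + 12^{2} - 3384\right) + 139} = \sqrt{\left(16965 + 144 - 3384\right) + 139} = \sqrt{13725 + 139} = \sqrt{13864} = 2 \sqrt{3466}$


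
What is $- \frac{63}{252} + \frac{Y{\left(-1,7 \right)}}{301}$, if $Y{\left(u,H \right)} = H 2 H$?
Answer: $\frac{13}{172} \approx 0.075581$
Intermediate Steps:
$Y{\left(u,H \right)} = 2 H^{2}$ ($Y{\left(u,H \right)} = 2 H H = 2 H^{2}$)
$- \frac{63}{252} + \frac{Y{\left(-1,7 \right)}}{301} = - \frac{63}{252} + \frac{2 \cdot 7^{2}}{301} = \left(-63\right) \frac{1}{252} + 2 \cdot 49 \cdot \frac{1}{301} = - \frac{1}{4} + 98 \cdot \frac{1}{301} = - \frac{1}{4} + \frac{14}{43} = \frac{13}{172}$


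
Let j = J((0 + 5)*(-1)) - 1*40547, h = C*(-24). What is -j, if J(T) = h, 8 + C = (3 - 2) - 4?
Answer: 40283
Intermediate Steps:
C = -11 (C = -8 + ((3 - 2) - 4) = -8 + (1 - 4) = -8 - 3 = -11)
h = 264 (h = -11*(-24) = 264)
J(T) = 264
j = -40283 (j = 264 - 1*40547 = 264 - 40547 = -40283)
-j = -1*(-40283) = 40283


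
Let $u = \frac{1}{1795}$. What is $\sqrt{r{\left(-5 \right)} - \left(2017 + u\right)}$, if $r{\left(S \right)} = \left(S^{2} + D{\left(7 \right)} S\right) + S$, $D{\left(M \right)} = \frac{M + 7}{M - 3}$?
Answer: $\frac{7 i \sqrt{529858870}}{3590} \approx 44.883 i$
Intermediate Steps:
$D{\left(M \right)} = \frac{7 + M}{-3 + M}$
$r{\left(S \right)} = S^{2} + \frac{9 S}{2}$ ($r{\left(S \right)} = \left(S^{2} + \frac{7 + 7}{-3 + 7} S\right) + S = \left(S^{2} + \frac{1}{4} \cdot 14 S\right) + S = \left(S^{2} + \frac{7 S}{2}\right) + S = S^{2} + \frac{9 S}{2}$)
$u = \frac{1}{1795} \approx 0.0005571$
$\sqrt{r{\left(-5 \right)} - \left(2017 + u\right)} = \sqrt{\frac{1}{2} \left(-5\right) \left(9 + 2 \left(-5\right)\right) - \frac{3620516}{1795}} = \sqrt{\frac{1}{2} \left(-5\right) \left(9 - 10\right) - \frac{3620516}{1795}} = \sqrt{\frac{1}{2} \left(-5\right) \left(-1\right) - \frac{3620516}{1795}} = \sqrt{\frac{5}{2} - \frac{3620516}{1795}} = \sqrt{- \frac{7232057}{3590}} = \frac{7 i \sqrt{529858870}}{3590}$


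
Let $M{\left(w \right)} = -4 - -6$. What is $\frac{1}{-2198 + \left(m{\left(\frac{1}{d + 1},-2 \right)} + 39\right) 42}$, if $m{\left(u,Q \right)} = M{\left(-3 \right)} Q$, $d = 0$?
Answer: $- \frac{1}{728} \approx -0.0013736$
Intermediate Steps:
$M{\left(w \right)} = 2$ ($M{\left(w \right)} = -4 + 6 = 2$)
$m{\left(u,Q \right)} = 2 Q$
$\frac{1}{-2198 + \left(m{\left(\frac{1}{d + 1},-2 \right)} + 39\right) 42} = \frac{1}{-2198 + \left(2 \left(-2\right) + 39\right) 42} = \frac{1}{-2198 + \left(-4 + 39\right) 42} = \frac{1}{-2198 + 35 \cdot 42} = \frac{1}{-2198 + 1470} = \frac{1}{-728} = - \frac{1}{728}$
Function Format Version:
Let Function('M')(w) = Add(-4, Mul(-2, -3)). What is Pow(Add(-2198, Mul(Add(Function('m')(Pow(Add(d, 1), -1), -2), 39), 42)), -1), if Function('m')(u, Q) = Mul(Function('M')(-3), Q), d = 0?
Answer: Rational(-1, 728) ≈ -0.0013736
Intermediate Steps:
Function('M')(w) = 2 (Function('M')(w) = Add(-4, 6) = 2)
Function('m')(u, Q) = Mul(2, Q)
Pow(Add(-2198, Mul(Add(Function('m')(Pow(Add(d, 1), -1), -2), 39), 42)), -1) = Pow(Add(-2198, Mul(Add(Mul(2, -2), 39), 42)), -1) = Pow(Add(-2198, Mul(Add(-4, 39), 42)), -1) = Pow(Add(-2198, Mul(35, 42)), -1) = Pow(Add(-2198, 1470), -1) = Pow(-728, -1) = Rational(-1, 728)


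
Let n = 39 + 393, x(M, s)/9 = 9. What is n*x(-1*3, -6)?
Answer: 34992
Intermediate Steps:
x(M, s) = 81 (x(M, s) = 9*9 = 81)
n = 432
n*x(-1*3, -6) = 432*81 = 34992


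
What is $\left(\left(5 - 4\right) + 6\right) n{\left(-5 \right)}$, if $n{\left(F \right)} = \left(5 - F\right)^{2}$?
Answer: $700$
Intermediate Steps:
$\left(\left(5 - 4\right) + 6\right) n{\left(-5 \right)} = \left(\left(5 - 4\right) + 6\right) \left(-5 - 5\right)^{2} = \left(1 + 6\right) \left(-10\right)^{2} = 7 \cdot 100 = 700$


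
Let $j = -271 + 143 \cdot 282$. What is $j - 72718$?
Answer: $-32663$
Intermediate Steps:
$j = 40055$ ($j = -271 + 40326 = 40055$)
$j - 72718 = 40055 - 72718 = -32663$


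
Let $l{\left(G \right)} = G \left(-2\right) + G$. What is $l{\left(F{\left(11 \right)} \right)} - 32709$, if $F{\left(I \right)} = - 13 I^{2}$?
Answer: $-31136$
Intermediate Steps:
$l{\left(G \right)} = - G$ ($l{\left(G \right)} = - 2 G + G = - G$)
$l{\left(F{\left(11 \right)} \right)} - 32709 = - \left(-13\right) 11^{2} - 32709 = - \left(-13\right) 121 - 32709 = \left(-1\right) \left(-1573\right) - 32709 = 1573 - 32709 = -31136$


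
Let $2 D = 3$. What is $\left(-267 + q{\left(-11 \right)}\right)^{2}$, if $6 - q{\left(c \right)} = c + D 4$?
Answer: $65536$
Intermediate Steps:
$D = \frac{3}{2}$ ($D = \frac{1}{2} \cdot 3 = \frac{3}{2} \approx 1.5$)
$q{\left(c \right)} = - c$ ($q{\left(c \right)} = 6 - \left(c + \frac{3}{2} \cdot 4\right) = 6 - \left(c + 6\right) = 6 - \left(6 + c\right) = - c$)
$\left(-267 + q{\left(-11 \right)}\right)^{2} = \left(-267 - -11\right)^{2} = \left(-267 + 11\right)^{2} = \left(-256\right)^{2} = 65536$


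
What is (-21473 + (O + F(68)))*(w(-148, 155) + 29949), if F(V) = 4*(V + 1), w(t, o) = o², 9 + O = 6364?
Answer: -801082108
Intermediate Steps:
O = 6355 (O = -9 + 6364 = 6355)
F(V) = 4 + 4*V (F(V) = 4*(1 + V) = 4 + 4*V)
(-21473 + (O + F(68)))*(w(-148, 155) + 29949) = (-21473 + (6355 + (4 + 4*68)))*(155² + 29949) = (-21473 + (6355 + (4 + 272)))*(24025 + 29949) = (-21473 + (6355 + 276))*53974 = (-21473 + 6631)*53974 = -14842*53974 = -801082108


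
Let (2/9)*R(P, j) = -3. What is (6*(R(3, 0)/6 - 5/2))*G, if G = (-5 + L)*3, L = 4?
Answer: 171/2 ≈ 85.500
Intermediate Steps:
R(P, j) = -27/2 (R(P, j) = (9/2)*(-3) = -27/2)
G = -3 (G = (-5 + 4)*3 = -1*3 = -3)
(6*(R(3, 0)/6 - 5/2))*G = (6*(-27/2/6 - 5/2))*(-3) = (6*(-27/2*1/6 - 5*1/2))*(-3) = (6*(-9/4 - 5/2))*(-3) = (6*(-19/4))*(-3) = -57/2*(-3) = 171/2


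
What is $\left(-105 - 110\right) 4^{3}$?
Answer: $-13760$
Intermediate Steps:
$\left(-105 - 110\right) 4^{3} = \left(-215\right) 64 = -13760$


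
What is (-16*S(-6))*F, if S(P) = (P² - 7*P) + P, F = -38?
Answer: 43776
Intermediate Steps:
S(P) = P² - 6*P
(-16*S(-6))*F = -(-96)*(-6 - 6)*(-38) = -(-96)*(-12)*(-38) = -16*72*(-38) = -1152*(-38) = 43776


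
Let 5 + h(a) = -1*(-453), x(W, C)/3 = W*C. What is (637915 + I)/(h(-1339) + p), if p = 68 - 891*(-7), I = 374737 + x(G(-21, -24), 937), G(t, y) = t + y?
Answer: 886157/6753 ≈ 131.22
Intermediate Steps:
x(W, C) = 3*C*W (x(W, C) = 3*(W*C) = 3*(C*W) = 3*C*W)
I = 248242 (I = 374737 + 3*937*(-21 - 24) = 374737 + 3*937*(-45) = 374737 - 126495 = 248242)
p = 6305 (p = 68 + 6237 = 6305)
h(a) = 448 (h(a) = -5 - 1*(-453) = -5 + 453 = 448)
(637915 + I)/(h(-1339) + p) = (637915 + 248242)/(448 + 6305) = 886157/6753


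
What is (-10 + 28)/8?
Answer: 9/4 ≈ 2.2500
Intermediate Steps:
(-10 + 28)/8 = 18*(⅛) = 9/4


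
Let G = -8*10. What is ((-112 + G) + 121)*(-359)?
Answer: 25489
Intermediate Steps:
G = -80
((-112 + G) + 121)*(-359) = ((-112 - 80) + 121)*(-359) = (-192 + 121)*(-359) = -71*(-359) = 25489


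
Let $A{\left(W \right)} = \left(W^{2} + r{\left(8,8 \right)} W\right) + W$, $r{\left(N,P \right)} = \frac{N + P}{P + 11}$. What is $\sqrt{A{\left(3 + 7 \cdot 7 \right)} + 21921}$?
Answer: $\frac{\sqrt{8924205}}{19} \approx 157.23$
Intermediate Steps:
$r{\left(N,P \right)} = \frac{N + P}{11 + P}$
$A{\left(W \right)} = W^{2} + \frac{35 W}{19}$ ($A{\left(W \right)} = \left(W^{2} + \frac{8 + 8}{11 + 8} W\right) + W = \left(W^{2} + \frac{1}{19} \cdot 16 W\right) + W = \left(W^{2} + \frac{16 W}{19}\right) + W = W^{2} + \frac{35 W}{19}$)
$\sqrt{A{\left(3 + 7 \cdot 7 \right)} + 21921} = \sqrt{\frac{\left(3 + 7 \cdot 7\right) \left(35 + 19 \left(3 + 7 \cdot 7\right)\right)}{19} + 21921} = \sqrt{\frac{\left(3 + 49\right) \left(35 + 19 \left(3 + 49\right)\right)}{19} + 21921} = \sqrt{\frac{1}{19} \cdot 52 \left(35 + 19 \cdot 52\right) + 21921} = \sqrt{\frac{1}{19} \cdot 52 \left(35 + 988\right) + 21921} = \sqrt{\frac{1}{19} \cdot 52 \cdot 1023 + 21921} = \sqrt{\frac{53196}{19} + 21921} = \sqrt{\frac{469695}{19}} = \frac{\sqrt{8924205}}{19}$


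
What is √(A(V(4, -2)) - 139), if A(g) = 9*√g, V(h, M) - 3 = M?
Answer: I*√130 ≈ 11.402*I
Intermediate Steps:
V(h, M) = 3 + M
√(A(V(4, -2)) - 139) = √(9*√(3 - 2) - 139) = √(9*√1 - 139) = √(9*1 - 139) = √(9 - 139) = √(-130) = I*√130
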